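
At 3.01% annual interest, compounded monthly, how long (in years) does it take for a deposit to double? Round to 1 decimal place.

(1 + 0.00250833)^(12t) = 2.
12t = ln 2 / ln(1 + 0.00250833) ≈ 0.69315/0.00250519 ≈ 276.6842.
t ≈ 23.0570.

23.1 years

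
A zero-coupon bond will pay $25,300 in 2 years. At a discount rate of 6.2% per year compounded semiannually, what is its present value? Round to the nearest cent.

Growth factor = (1 + 0.031)^4 ≈ 1.1298860875.
P = 25,300/1.1298860875 ≈ 22,391.6378.

$22,391.64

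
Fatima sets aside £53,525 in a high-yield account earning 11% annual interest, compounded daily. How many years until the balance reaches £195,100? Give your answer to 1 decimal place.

We need (1 + 0.00030137)^(365t) = 3.645, so 365t = ln 3.645 / ln 1.000301 ≈ 4292.2616.
t ≈ 4292.2616/365 = 11.7596 years.

11.8 years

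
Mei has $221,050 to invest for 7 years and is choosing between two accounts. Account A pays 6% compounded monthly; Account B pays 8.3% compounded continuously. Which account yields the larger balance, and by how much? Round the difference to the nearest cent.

A: (1 + 0.005)^84 ≈ 1.52036963608, so 221,050 × 1.52036963608 ≈ 336,077.7081.
B: e^(0.083·7) = e^0.581 ≈ 1.7878253625, so 221,050 × 1.7878253625 ≈ 395,198.7964.
Difference ≈ 59,121.0883 in favor of B.

Account B, by $59,121.09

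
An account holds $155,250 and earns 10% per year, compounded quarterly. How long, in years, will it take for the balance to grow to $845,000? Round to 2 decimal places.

17.15 years

(1 + 0.025)^(4t) = 845,000/155,250 = 5.4428.
4t·ln(1 + 0.025) = ln(5.4428); 4t = 1.6943/0.0246926 ≈ 68.6157.
t ≈ 17.1539 years.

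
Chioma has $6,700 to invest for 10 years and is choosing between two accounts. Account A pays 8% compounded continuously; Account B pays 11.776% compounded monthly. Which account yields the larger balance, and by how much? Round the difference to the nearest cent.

Account B, by $6,716.40

A: e^(0.08·10) = e^0.8 ≈ 2.2255409285, so 6,700 × 2.2255409285 ≈ 14,911.1242.
B: (1 + 0.11776/12)^120 ≈ 3.2279892973, so 6,700 × 3.2279892973 ≈ 21,627.5283.
Difference ≈ 6,716.4041 in favor of B.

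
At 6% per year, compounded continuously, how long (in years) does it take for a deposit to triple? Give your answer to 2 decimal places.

18.31 years

e^(0.06t) = 3, so 0.06t = ln 3 ≈ 1.0986.
t ≈ 1.0986/0.06 ≈ 18.3102.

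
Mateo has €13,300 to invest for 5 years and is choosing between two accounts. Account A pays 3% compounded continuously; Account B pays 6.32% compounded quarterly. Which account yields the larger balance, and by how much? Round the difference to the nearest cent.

Account B, by €2,745.28

Account A growth factor: e^(0.03·5) = e^0.15 ≈ 1.1618342427; balance ≈ 15,452.3954.
Account B growth factor: (1 + 0.0158)^20 ≈ 1.3682459454; balance ≈ 18,197.6711.
Account B is larger by 2,745.2756.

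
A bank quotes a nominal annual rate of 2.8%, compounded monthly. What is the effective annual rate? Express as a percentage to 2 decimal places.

One year is 12 periods at 0.00233333 each: (1 + 0.00233333)^12 ≈ 1.028362.
EAR = 1.028362 − 1 ≈ 2.83621%.

2.84%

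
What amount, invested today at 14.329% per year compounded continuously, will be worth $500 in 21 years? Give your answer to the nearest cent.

$24.67

P = A·e^(−rt) = 500·e^(−3.00909).
e^(−3.00909) ≈ 0.0493365546, so P ≈ 24.6683.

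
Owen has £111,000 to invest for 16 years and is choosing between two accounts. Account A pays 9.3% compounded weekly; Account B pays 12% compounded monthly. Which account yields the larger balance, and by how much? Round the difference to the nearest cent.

Account B, by £259,059.67

Account A growth factor: (1 + 0.093/52)^832 ≈ 4.42234885012; balance ≈ 490,880.7224.
Account B growth factor: (1 + 0.01)^192 ≈ 6.75621974155; balance ≈ 749,940.3913.
Account B is larger by 259,059.6689.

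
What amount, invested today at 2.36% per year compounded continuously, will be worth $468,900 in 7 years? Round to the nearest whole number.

P = A·e^(−rt) = 468,900·e^(−0.1652).
e^(−0.1652) ≈ 0.847724142304, so P ≈ 397,497.8503.

$397,498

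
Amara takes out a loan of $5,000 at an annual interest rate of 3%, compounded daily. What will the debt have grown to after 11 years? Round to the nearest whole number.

$6,955

Periodic rate = 3%/365 = 0.0000821918; periods = 365·11 = 4015.
A = 5,000·(1 + 0.03/365)^4015 ≈ 5,000·1.390949266 ≈ 6,954.7463.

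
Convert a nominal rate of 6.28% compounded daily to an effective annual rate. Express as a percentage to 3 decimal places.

One year is 365 periods at 0.000172055 each: (1 + 0.000172055)^365 ≈ 1.064808.
EAR = 1.064808 − 1 ≈ 6.48081%.

6.481%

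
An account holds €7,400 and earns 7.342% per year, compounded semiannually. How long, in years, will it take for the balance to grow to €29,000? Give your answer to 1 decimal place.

18.9 years

(1 + 0.03671)^(2t) = 29,000/7,400 = 3.9189.
2t·ln(1 + 0.03671) = ln(3.9189); 2t = 1.3658/0.0360522 ≈ 37.8844.
t ≈ 18.9422 years.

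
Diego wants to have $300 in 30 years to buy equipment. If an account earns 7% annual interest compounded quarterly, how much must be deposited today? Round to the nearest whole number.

$37

Growth factor = (1 + 0.0175)^120 ≈ 8.01918343.
P = 300/8.01918343 ≈ 37.4103.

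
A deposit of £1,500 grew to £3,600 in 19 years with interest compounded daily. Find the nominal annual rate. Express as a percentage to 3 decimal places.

(1 + r/365)^6935 = 3,600/1,500 = 2.4.
1 + r/365 = 2.4^(1/6935) ≈ 1.000126, so r/365 ≈ 0.000126247.
r ≈ 365·0.000126247 = 4.60802%.

4.608%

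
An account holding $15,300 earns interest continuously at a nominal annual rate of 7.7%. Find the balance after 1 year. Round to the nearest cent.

A = P·e^(rt) = 15,300·e^(0.077·1) = 15,300·e^0.077.
e^0.077 ≈ 1.0800420764, so A ≈ 16,524.6438.

$16,524.64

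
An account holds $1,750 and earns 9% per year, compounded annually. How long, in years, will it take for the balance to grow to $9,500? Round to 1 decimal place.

19.6 years

(1 + 0.09)^t = 9,500/1,750 = 5.4286.
t·ln(1 + 0.09) = ln(5.4286); t = 1.6917/0.0861777 ≈ 19.6301.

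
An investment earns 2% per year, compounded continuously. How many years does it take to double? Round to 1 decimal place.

e^(0.02t) = 2, so 0.02t = ln 2 ≈ 0.69315.
t ≈ 0.69315/0.02 ≈ 34.6574.

34.7 years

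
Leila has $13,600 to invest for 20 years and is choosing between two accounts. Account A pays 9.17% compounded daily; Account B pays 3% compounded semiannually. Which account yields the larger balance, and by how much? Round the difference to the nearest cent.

Account A, by $60,430.41

Account A growth factor: (1 + 0.0917/365)^7300 ≈ 6.2574306279; balance ≈ 85,101.0565.
Account B growth factor: (1 + 0.015)^40 ≈ 1.8140184087; balance ≈ 24,670.6504.
Account A is larger by 60,430.4062.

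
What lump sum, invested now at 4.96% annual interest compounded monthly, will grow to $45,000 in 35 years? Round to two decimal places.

$7,958.50

Growth factor = (1 + 0.0496/12)^420 ≈ 5.6543328215.
P = 45,000/5.6543328215 ≈ 7,958.4986.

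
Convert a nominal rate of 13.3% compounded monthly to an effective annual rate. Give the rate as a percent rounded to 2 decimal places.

14.14%

EAR = (1 + 13.3%/12)^12 − 1 = (1 + 0.0110833)^12 − 1.
(1 + 0.0110833)^12 ≈ 1.141415, so EAR ≈ 14.14146%.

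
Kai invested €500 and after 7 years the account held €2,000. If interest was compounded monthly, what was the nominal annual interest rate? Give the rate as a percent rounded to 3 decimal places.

19.969%

(1 + r/12)^84 = 2,000/500 = 4.
1 + r/12 = 4^(1/84) ≈ 1.01664, so r/12 ≈ 0.0166404.
r ≈ 12·0.0166404 = 19.96853%.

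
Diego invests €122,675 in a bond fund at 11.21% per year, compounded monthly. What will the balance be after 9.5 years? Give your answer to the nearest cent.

Growth factor = (1 + 0.1121/12)^114 ≈ 2.8863899206.
A ≈ 122,675 × 2.8863899206 ≈ 354,087.8835.

€354,087.88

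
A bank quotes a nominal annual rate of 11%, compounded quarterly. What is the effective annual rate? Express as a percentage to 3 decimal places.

11.462%

One year is 4 periods at 0.0275 each: (1 + 0.0275)^4 ≈ 1.114621.
EAR = 1.114621 − 1 ≈ 11.46213%.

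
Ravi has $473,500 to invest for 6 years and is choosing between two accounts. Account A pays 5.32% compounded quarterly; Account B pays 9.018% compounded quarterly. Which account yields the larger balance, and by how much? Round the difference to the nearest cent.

Account B, by $158,354.90

A: (1 + 0.0133)^24 ≈ 1.37313432516, so 473,500 × 1.37313432516 ≈ 650,179.1030.
B: (1 + 0.022545)^24 ≈ 1.70756917812, so 473,500 × 1.70756917812 ≈ 808,534.0058.
Difference ≈ 158,354.9029 in favor of B.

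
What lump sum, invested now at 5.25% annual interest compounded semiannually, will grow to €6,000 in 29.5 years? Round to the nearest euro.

Growth factor = (1 + 0.02625)^59 ≈ 4.612506992.
P = 6,000/4.612506992 ≈ 1,300.8110.

€1,301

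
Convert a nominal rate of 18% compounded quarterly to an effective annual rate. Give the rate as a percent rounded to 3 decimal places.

19.252%

One year is 4 periods at 0.045 each: (1 + 0.045)^4 ≈ 1.192519.
EAR = 1.192519 − 1 ≈ 19.25186%.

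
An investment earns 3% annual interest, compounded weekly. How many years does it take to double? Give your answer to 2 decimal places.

(1 + 0.000576923)^(52t) = 2.
52t = ln 2 / ln(1 + 0.000576923) ≈ 0.69315/0.000576757 ≈ 1201.8017.
t ≈ 23.1116.

23.11 years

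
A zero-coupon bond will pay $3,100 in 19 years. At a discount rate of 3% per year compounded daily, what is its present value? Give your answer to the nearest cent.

Periodic rate = 3%/365 = 0.0000821918; 6935 periods.
P = 3,100/(1 + 0.03/365)^6935 ≈ 3,100/1.768225633 ≈ 1,753.1699.

$1,753.17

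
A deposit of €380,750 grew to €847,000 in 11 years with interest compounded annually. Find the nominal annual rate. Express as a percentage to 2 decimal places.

The 11-period growth factor is 847,000/380,750 = 2.22456.
r = 2.22456^(1/11) − 1 ≈ 0.075394, i.e. 7.53940%.

7.54%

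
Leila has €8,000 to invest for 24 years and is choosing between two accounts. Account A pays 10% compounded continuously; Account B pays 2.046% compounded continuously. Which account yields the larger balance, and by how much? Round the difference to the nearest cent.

Account A, by €75,113.29

Account A growth factor: e^(0.1·24) = e^2.4 ≈ 11.023176381; balance ≈ 88,185.4110.
Account B growth factor: e^(0.02046·24) = e^0.49104 ≈ 1.6340147119; balance ≈ 13,072.1177.
Account A is larger by 75,113.2934.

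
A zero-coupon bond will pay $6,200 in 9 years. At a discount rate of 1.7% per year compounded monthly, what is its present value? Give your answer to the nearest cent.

$5,320.98

Periodic rate = 1.7%/12 = 0.00141667; 108 periods.
P = 6,200/(1 + 0.017/12)^108 ≈ 6,200/1.165198813 ≈ 5,320.9804.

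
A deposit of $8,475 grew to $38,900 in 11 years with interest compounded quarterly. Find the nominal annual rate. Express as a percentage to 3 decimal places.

14.096%

(1 + r/4)^44 = 38,900/8,475 = 4.58997.
1 + r/4 = 4.58997^(1/44) ≈ 1.03524, so r/4 ≈ 0.0352402.
r ≈ 4·0.0352402 = 14.09609%.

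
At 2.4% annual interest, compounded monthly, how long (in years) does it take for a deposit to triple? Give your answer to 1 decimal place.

45.8 years

(1 + 0.002)^(12t) = 3.
12t = ln 3 / ln(1 + 0.002) ≈ 1.0986/0.001998 ≈ 549.8553.
t ≈ 45.8213.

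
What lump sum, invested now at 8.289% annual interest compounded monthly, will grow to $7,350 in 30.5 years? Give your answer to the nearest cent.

$591.70

Growth factor = (1 + 0.0069075)^366 ≈ 12.42180531.
P = 7,350/12.42180531 ≈ 591.7014.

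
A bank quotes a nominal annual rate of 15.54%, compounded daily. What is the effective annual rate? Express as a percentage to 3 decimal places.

16.809%

One year is 365 periods at 0.000425753 each: (1 + 0.000425753)^365 ≈ 1.168086.
EAR = 1.168086 − 1 ≈ 16.80865%.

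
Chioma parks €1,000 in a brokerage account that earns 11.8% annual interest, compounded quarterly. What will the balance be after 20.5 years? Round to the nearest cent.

€10,848.28

Periodic rate = 11.8%/4 = 0.0295; periods = 4·20.5 = 82.
A = 1,000·(1 + 0.0295)^82 ≈ 1,000·10.848277307 ≈ 10,848.2773.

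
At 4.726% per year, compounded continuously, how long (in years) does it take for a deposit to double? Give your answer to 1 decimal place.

14.7 years

e^(0.04726t) = 2, so 0.04726t = ln 2 ≈ 0.69315.
t ≈ 0.69315/0.04726 ≈ 14.6667.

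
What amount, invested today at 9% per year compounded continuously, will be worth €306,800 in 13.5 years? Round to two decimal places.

€91,030.63

P = A·e^(−rt) = 306,800·e^(−1.215).
e^(−1.215) ≈ 0.296710014294, so P ≈ 91,030.6324.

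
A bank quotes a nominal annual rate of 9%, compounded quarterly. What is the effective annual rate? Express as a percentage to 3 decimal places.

One year is 4 periods at 0.0225 each: (1 + 0.0225)^4 ≈ 1.093083.
EAR = 1.093083 − 1 ≈ 9.30833%.

9.308%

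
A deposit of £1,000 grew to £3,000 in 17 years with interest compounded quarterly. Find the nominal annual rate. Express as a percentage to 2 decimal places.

The 68-period growth factor is 3,000/1,000 = 3.
r/4 = 3^(1/68) − 1 ≈ 0.0162873, so r ≈ 4·0.0162873 = 6.51491%.

6.51%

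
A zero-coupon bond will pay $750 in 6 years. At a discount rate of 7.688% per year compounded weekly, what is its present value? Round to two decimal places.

Periodic rate = 7.688%/52 = 0.00147846; 312 periods.
P = 750/(1 + 0.07688/52)^312 ≈ 750/1.58556267 ≈ 473.0182.

$473.02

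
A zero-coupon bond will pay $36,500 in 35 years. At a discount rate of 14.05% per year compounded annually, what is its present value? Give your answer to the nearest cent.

Annual rate = 14.05% = 0.1405; 35 periods.
P = 36,500/(1 + 0.1405)^35 ≈ 36,500/99.617384844 ≈ 366.4019.

$366.40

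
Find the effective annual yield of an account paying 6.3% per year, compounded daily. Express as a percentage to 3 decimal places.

6.502%

EAR = (1 + 6.3%/365)^365 − 1 = (1 + 0.000172603)^365 − 1.
(1 + 0.000172603)^365 ≈ 1.065021, so EAR ≈ 6.50210%.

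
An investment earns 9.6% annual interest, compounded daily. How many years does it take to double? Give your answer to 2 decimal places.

(1 + 0.000263014)^(365t) = 2.
365t = ln 2 / ln(1 + 0.000263014) ≈ 0.69315/0.000262979 ≈ 2635.7499.
t ≈ 7.2212.

7.22 years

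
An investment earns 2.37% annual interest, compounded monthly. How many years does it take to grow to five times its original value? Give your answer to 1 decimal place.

(1 + 0.001975)^(12t) = 5.
12t = ln 5 / ln(1 + 0.001975) ≈ 1.6094/0.00197305 ≈ 815.7097.
t ≈ 67.9758.

68.0 years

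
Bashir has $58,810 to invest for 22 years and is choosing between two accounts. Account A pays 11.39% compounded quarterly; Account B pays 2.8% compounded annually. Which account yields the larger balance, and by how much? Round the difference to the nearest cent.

A: (1 + 0.028475)^88 ≈ 11.8317522514, so 58,810 × 11.8317522514 ≈ 695,825.3499.
B: (1 + 0.028)^22 ≈ 1.83589788916, so 58,810 × 1.83589788916 ≈ 107,969.1549.
Difference ≈ 587,856.1950 in favor of A.

Account A, by $587,856.20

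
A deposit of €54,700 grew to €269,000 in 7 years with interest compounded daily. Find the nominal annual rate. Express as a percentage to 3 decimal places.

22.762%

(1 + r/365)^2555 = 269,000/54,700 = 4.91773.
1 + r/365 = 4.91773^(1/2555) ≈ 1.000624, so r/365 ≈ 0.000623618.
r ≈ 365·0.000623618 = 22.76206%.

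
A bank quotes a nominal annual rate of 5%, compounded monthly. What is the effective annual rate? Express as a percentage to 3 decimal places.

EAR = (1 + 5%/12)^12 − 1 = (1 + 0.00416667)^12 − 1.
(1 + 0.00416667)^12 ≈ 1.051162, so EAR ≈ 5.11619%.

5.116%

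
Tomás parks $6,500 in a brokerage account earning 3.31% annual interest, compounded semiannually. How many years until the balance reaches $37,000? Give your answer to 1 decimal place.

53.0 years

(1 + 0.01655)^(2t) = 37,000/6,500 = 5.6923.
2t·ln(1 + 0.01655) = ln(5.6923); 2t = 1.7391/0.0164145 ≈ 105.9497.
t ≈ 52.9749 years.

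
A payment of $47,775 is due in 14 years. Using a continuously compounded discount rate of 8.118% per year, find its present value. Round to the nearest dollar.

P = A·e^(−rt) = 47,775·e^(−1.13652).
e^(−1.13652) ≈ 0.32093393083, so P ≈ 15,332.6185.

$15,333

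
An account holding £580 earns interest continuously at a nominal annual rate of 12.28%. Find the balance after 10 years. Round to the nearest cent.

A = P·e^(rt) = 580·e^(0.1228·10) = 580·e^1.228.
e^1.228 ≈ 3.414393915, so A ≈ 1,980.3485.

£1,980.35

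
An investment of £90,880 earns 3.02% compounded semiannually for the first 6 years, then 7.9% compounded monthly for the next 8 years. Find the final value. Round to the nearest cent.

£204,243.78

Phase 1: 90,880·(1 + 0.0151)^12 ≈ 108,786.3115.
Phase 2: 108,786.3115·(1 + 0.079/12)^96 ≈ 204,243.7768.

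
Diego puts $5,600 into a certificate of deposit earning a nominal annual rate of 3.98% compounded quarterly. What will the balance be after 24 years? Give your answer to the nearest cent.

$14,486.91

Periodic rate = 3.98%/4 = 0.00995; periods = 4·24 = 96.
A = 5,600·(1 + 0.00995)^96 ≈ 5,600·2.5869489482 ≈ 14,486.9141.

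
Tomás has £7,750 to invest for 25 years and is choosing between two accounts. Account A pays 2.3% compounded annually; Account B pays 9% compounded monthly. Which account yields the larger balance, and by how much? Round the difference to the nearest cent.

Account B, by £59,231.86

A: (1 + 0.023)^25 ≈ 1.7655939939, so 7,750 × 1.7655939939 ≈ 13,683.3535.
B: (1 + 0.0075)^300 ≈ 9.4084145299, so 7,750 × 9.4084145299 ≈ 72,915.2126.
Difference ≈ 59,231.8592 in favor of B.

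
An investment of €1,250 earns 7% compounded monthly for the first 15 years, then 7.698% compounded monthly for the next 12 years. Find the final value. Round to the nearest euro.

€8,943

Phase 1: 1,250·(1 + 0.07/12)^180 ≈ 3,561.1834.
Phase 2: 3,561.1834·(1 + 0.006415)^144 ≈ 8,943.2813.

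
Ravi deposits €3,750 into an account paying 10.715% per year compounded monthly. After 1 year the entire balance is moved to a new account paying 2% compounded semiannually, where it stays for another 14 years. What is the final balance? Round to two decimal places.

€5,512.62

Phase 1: 3,750·(1 + 0.10715/12)^12 ≈ 4,172.1450.
Phase 2: 4,172.1450·(1 + 0.01)^28 ≈ 5,512.6175.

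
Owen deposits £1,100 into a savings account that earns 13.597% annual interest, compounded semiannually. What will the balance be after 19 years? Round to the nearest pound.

Periodic rate = 13.597%/2 = 0.067985; periods = 2·19 = 38.
A = 1,100·(1 + 0.067985)^38 ≈ 1,100·12.175191878 ≈ 13,392.7111.

£13,393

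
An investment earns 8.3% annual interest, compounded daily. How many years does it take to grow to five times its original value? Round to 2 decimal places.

19.39 years

(1 + 0.000227397)^(365t) = 5.
365t = ln 5 / ln(1 + 0.000227397) ≈ 1.6094/0.000227371 ≈ 7078.4533.
t ≈ 19.3930.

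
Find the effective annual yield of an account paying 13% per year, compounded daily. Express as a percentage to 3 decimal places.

One year is 365 periods at 0.000356164 each: (1 + 0.000356164)^365 ≈ 1.138802.
EAR = 1.138802 − 1 ≈ 13.88020%.

13.880%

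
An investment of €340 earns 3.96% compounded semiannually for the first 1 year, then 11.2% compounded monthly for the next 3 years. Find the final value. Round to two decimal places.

Phase 1: 340·(1 + 0.0198)^2 ≈ 353.5973.
Phase 2: 353.5973·(1 + 0.112/12)^36 ≈ 494.0320.

€494.03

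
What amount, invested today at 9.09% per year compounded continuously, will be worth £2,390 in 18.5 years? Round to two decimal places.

P = A·e^(−rt) = 2,390·e^(−1.68165).
e^(−1.68165) ≈ 0.1860667125, so P ≈ 444.6994.

£444.70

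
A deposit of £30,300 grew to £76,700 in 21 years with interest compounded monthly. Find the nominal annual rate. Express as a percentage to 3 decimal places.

4.431%

The 252-period growth factor is 76,700/30,300 = 2.53135.
r/12 = 2.53135^(1/252) − 1 ≈ 0.00369233, so r ≈ 12·0.00369233 = 4.43080%.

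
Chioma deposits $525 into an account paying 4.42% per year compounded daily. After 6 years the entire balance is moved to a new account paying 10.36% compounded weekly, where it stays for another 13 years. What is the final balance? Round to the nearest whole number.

$2,628

After 6 years at 4.42%: 525 × 1.303670756 ≈ 684.4271.
Then 13 years at 10.36%: 684.4271 × 3.839953124 ≈ 2,628.1682.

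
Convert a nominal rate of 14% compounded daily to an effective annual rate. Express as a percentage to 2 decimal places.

EAR = (1 + 14%/365)^365 − 1 = (1 + 0.000383562)^365 − 1.
(1 + 0.000383562)^365 ≈ 1.150243, so EAR ≈ 15.02429%.

15.02%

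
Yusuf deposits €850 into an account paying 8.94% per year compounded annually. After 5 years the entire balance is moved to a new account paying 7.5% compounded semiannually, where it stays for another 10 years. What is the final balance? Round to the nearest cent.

€2,723.44

Phase 1: 850·(1 + 0.0894)^5 ≈ 1,304.2348.
Phase 2: 1,304.2348·(1 + 0.0375)^20 ≈ 2,723.4405.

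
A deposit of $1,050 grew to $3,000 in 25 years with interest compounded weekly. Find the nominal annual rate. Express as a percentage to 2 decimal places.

4.20%

(1 + r/52)^1300 = 3,000/1,050 = 2.85714.
1 + r/52 = 2.85714^(1/1300) ≈ 1.000808, so r/52 ≈ 0.000807882.
r ≈ 52·0.000807882 = 4.20098%.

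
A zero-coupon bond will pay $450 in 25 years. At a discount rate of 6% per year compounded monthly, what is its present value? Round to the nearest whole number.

$101

Growth factor = (1 + 0.005)^300 ≈ 4.46496981.
P = 450/4.46496981 ≈ 100.7846.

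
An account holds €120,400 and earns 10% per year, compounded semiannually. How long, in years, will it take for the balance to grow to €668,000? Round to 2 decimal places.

We need (1 + 0.05)^(2t) = 5.5482, so 2t = ln 5.5482 / ln 1.05 ≈ 35.1191.
t ≈ 35.1191/2 = 17.5596 years.

17.56 years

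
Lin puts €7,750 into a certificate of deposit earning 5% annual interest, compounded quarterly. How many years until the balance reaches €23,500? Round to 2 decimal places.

22.32 years

We need (1 + 0.0125)^(4t) = 3.0323, so 4t = ln 3.0323 / ln 1.0125 ≈ 89.2981.
t ≈ 89.2981/4 = 22.3245 years.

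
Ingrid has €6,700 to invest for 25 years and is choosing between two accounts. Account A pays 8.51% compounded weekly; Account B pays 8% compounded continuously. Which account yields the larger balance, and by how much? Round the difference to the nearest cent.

Account A growth factor: (1 + 0.0851/52)^1300 ≈ 8.379271933; balance ≈ 56,141.1220.
Account B growth factor: e^(0.08·25) = e^2 ≈ 7.3890560989; balance ≈ 49,506.6759.
Account A is larger by 6,634.4461.

Account A, by €6,634.45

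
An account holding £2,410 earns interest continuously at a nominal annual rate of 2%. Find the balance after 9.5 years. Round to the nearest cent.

A = P·e^(rt) = 2,410·e^(0.02·9.5) = 2,410·e^0.19.
e^0.19 ≈ 1.209249598, so A ≈ 2,914.2915.

£2,914.29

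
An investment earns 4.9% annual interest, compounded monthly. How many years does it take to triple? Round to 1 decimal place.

22.5 years

(1 + 0.00408333)^(12t) = 3.
12t = ln 3 / ln(1 + 0.00408333) ≈ 1.0986/0.00407502 ≈ 269.5968.
t ≈ 22.4664.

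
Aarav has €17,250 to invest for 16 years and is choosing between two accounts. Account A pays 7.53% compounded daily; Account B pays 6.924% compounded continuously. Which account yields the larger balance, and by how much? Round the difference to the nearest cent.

A: (1 + 0.0753/365)^5840 ≈ 3.3356772798, so 17,250 × 3.3356772798 ≈ 57,540.4331.
B: e^(0.06924·16) = e^1.10784 ≈ 3.0278112538, so 17,250 × 3.0278112538 ≈ 52,229.7441.
Difference ≈ 5,310.6889 in favor of A.

Account A, by €5,310.69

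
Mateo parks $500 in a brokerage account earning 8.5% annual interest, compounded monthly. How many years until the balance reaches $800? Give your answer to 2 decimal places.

(1 + 0.00708333)^(12t) = 800/500 = 1.6.
12t·ln(1 + 0.00708333) = ln(1.6); 12t = 0.47/0.00705836 ≈ 66.5882.
t ≈ 5.5490 years.

5.55 years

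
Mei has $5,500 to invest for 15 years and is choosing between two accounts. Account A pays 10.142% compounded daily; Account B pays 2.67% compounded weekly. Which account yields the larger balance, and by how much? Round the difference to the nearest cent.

Account A, by $16,966.34

A: (1 + 0.10142/365)^5475 ≈ 4.5772056079, so 5,500 × 4.5772056079 ≈ 25,174.6308.
B: (1 + 0.0267/52)^780 ≈ 1.49241739, so 5,500 × 1.49241739 ≈ 8,208.2956.
Difference ≈ 16,966.3352 in favor of A.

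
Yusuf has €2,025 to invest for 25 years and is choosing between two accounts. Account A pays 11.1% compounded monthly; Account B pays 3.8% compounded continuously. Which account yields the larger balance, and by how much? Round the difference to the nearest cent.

Account A, by €26,830.50

Account A growth factor: (1 + 0.00925)^300 ≈ 15.835341173; balance ≈ 32,066.5659.
Account B growth factor: e^(0.038·25) = e^0.95 ≈ 2.585709659; balance ≈ 5,236.0621.
Account A is larger by 26,830.5038.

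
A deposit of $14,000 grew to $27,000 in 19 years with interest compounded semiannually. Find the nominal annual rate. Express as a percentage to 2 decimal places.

The 38-period growth factor is 27,000/14,000 = 1.92857.
r/2 = 1.92857^(1/38) − 1 ≈ 0.0174339, so r ≈ 2·0.0174339 = 3.48678%.

3.49%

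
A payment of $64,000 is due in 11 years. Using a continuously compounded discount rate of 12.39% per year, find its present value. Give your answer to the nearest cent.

$16,378.72

P = A·e^(−rt) = 64,000·e^(−1.3629).
e^(−1.3629) ≈ 0.25591753892, so P ≈ 16,378.7225.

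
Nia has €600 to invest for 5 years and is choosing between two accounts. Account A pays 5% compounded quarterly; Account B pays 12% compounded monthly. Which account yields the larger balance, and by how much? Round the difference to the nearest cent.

A: (1 + 0.0125)^20 ≈ 1.28203723, so 600 × 1.28203723 ≈ 769.2223.
B: (1 + 0.01)^60 ≈ 1.816696699, so 600 × 1.816696699 ≈ 1,090.0180.
Difference ≈ 320.7957 in favor of B.

Account B, by €320.80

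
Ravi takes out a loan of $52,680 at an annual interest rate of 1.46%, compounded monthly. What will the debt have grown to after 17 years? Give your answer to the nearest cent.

Periodic rate = 1.46%/12 = 0.00121667; periods = 12·17 = 204.
A = 52,680·(1 + 0.0146/12)^204 ≈ 52,680·1.281522897 ≈ 67,510.6262.

$67,510.63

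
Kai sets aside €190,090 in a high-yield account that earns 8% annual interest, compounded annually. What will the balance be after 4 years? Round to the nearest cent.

€258,615.35

Growth factor = (1 + 0.08)^4 ≈ 1.36048896.
A ≈ 190,090 × 1.36048896 ≈ 258,615.3464.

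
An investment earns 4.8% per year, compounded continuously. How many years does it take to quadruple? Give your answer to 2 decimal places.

28.88 years

e^(0.048t) = 4, so 0.048t = ln 4 ≈ 1.3863.
t ≈ 1.3863/0.048 ≈ 28.8811.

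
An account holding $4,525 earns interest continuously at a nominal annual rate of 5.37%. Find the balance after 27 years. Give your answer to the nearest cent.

$19,288.66

A = P·e^(rt) = 4,525·e^(0.0537·27) = 4,525·e^1.4499.
e^1.4499 ≈ 4.262688225, so A ≈ 19,288.6642.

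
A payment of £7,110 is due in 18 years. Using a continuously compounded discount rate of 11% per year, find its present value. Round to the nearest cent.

P = A·e^(−rt) = 7,110·e^(−1.98).
e^(−1.98) ≈ 0.1380692373, so P ≈ 981.6723.

£981.67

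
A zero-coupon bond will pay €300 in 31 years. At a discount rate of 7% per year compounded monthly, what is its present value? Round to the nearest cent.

€34.47

Growth factor = (1 + 0.07/12)^372 ≈ 8.70323973.
P = 300/8.70323973 ≈ 34.4699.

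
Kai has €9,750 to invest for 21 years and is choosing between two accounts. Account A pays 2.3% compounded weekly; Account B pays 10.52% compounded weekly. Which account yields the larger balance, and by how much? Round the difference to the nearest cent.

A: (1 + 0.023/52)^1092 ≈ 1.6207568219, so 9,750 × 1.6207568219 ≈ 15,802.3790.
B: (1 + 0.1052/52)^1092 ≈ 9.0881222949, so 9,750 × 9.0881222949 ≈ 88,609.1924.
Difference ≈ 72,806.8134 in favor of B.

Account B, by €72,806.81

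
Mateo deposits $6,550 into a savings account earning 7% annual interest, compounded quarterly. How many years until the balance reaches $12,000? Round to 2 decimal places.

(1 + 0.0175)^(4t) = 12,000/6,550 = 1.8321.
4t·ln(1 + 0.0175) = ln(1.8321); 4t = 0.60544/0.0173486 ≈ 34.8985.
t ≈ 8.7246 years.

8.72 years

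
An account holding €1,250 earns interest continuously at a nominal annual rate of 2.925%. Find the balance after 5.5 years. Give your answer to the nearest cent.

€1,468.17

A = P·e^(rt) = 1,250·e^(0.02925·5.5) = 1,250·e^0.160875.
e^0.160875 ≈ 1.174538142, so A ≈ 1,468.1727.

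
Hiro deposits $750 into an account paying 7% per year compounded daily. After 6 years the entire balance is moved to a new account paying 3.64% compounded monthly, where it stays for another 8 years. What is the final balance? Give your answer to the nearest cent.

After 6 years at 7%: 750 × 1.521900269 ≈ 1,141.4252.
Then 8 years at 3.64%: 1,141.4252 × 1.33744254 ≈ 1,526.5906.

$1,526.59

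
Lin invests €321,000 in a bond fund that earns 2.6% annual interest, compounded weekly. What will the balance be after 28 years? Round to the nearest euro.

€664,649

Growth factor = (1 + 0.0005)^1456 ≈ 2.07055784362.
A ≈ 321,000 × 2.07055784362 ≈ 664,649.0678.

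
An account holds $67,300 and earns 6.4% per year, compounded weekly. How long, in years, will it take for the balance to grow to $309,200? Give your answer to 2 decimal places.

(1 + 0.00123077)^(52t) = 309,200/67,300 = 4.5944.
52t·ln(1 + 0.00123077) = ln(4.5944); 52t = 1.5248/0.00123001 ≈ 1239.6851.
t ≈ 23.8401 years.

23.84 years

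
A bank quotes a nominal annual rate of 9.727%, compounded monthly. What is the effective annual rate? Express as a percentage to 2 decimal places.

10.17%

One year is 12 periods at 0.00810583 each: (1 + 0.00810583)^12 ≈ 1.101726.
EAR = 1.101726 − 1 ≈ 10.17258%.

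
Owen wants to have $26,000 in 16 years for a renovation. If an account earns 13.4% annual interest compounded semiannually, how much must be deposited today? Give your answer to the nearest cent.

Periodic rate = 13.4%/2 = 0.067; 32 periods.
P = 26,000/(1 + 0.067)^32 ≈ 26,000/7.9663873918 ≈ 3,263.7127.

$3,263.71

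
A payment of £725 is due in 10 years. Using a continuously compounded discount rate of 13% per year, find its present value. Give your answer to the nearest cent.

£197.59

P = A·e^(−rt) = 725·e^(−1.3).
e^(−1.3) ≈ 0.272531793, so P ≈ 197.5855.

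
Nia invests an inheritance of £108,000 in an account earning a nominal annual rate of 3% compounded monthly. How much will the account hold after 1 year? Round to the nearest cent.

£111,284.92

Growth factor = (1 + 0.0025)^12 ≈ 1.03041595691.
A ≈ 108,000 × 1.03041595691 ≈ 111,284.9233.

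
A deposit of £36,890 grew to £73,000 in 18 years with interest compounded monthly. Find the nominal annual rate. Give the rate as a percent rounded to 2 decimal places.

The 216-period growth factor is 73,000/36,890 = 1.97886.
r/12 = 1.97886^(1/216) − 1 ≈ 0.00316481, so r ≈ 12·0.00316481 = 3.79777%.

3.80%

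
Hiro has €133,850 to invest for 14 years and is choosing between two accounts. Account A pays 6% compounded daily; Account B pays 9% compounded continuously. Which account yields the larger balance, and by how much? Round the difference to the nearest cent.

Account A growth factor: (1 + 0.06/365)^5110 ≈ 2.31620707531; balance ≈ 310,024.3170.
Account B growth factor: e^(0.09·14) = e^1.26 ≈ 3.52542148737; balance ≈ 471,877.6661.
Account B is larger by 161,853.3491.

Account B, by €161,853.35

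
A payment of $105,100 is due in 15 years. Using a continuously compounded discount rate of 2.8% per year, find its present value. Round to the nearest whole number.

$69,056

P = A·e^(−rt) = 105,100·e^(−0.42).
e^(−0.42) ≈ 0.657046819815, so P ≈ 69,055.6208.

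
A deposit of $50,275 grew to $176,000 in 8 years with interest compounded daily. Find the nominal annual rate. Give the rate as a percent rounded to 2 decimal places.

The 2920-period growth factor is 176,000/50,275 = 3.50075.
r/365 = 3.50075^(1/2920) − 1 ≈ 0.000429193, so r ≈ 365·0.000429193 = 15.66556%.

15.67%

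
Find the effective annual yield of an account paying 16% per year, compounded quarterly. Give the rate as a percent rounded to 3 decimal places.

16.986%

EAR = (1 + 16%/4)^4 − 1 = (1 + 0.04)^4 − 1.
(1 + 0.04)^4 ≈ 1.169859, so EAR ≈ 16.98586%.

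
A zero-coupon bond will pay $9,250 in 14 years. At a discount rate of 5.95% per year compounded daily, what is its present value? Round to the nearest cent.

Growth factor = (1 + 0.0595/365)^5110 ≈ 2.300052876.
P = 9,250/2.300052876 ≈ 4,021.6467.

$4,021.65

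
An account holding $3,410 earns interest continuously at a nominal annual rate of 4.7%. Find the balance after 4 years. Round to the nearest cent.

A = P·e^(rt) = 3,410·e^(0.047·4) = 3,410·e^0.188.
e^0.188 ≈ 1.206833515, so A ≈ 4,115.3023.

$4,115.30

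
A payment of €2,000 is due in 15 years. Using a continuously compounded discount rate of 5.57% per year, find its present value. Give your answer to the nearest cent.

€867.32

P = A·e^(−rt) = 2,000·e^(−0.8355).
e^(−0.8355) ≈ 0.4336575984, so P ≈ 867.3152.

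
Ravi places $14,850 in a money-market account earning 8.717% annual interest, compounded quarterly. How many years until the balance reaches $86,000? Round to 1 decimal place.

20.4 years

We need (1 + 0.0217925)^(4t) = 5.7912, so 4t = ln 5.7912 / ln 1.021793 ≈ 81.4691.
t ≈ 81.4691/4 = 20.3673 years.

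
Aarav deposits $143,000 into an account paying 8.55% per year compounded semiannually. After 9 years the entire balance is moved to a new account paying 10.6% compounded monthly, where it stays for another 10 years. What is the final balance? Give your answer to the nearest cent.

$872,791.35

After 9 years at 8.55%: 143,000 × 2.12443561404 ≈ 303,794.2928.
Then 10 years at 10.6%: 303,794.2928 × 2.87296822992 ≈ 872,791.3517.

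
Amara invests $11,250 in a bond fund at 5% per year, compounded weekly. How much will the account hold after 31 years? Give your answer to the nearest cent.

Periodic rate = 5%/52 = 0.000961538; periods = 52·31 = 1612.
A = 11,250·(1 + 0.05/52)^1612 ≈ 11,250·4.7079627864 ≈ 52,964.5813.

$52,964.58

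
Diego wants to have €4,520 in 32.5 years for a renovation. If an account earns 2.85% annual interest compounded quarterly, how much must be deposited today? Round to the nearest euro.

€1,796

Periodic rate = 2.85%/4 = 0.007125; 130 periods.
P = 4,520/(1 + 0.007125)^130 ≈ 4,520/2.516743553 ≈ 1,795.9716.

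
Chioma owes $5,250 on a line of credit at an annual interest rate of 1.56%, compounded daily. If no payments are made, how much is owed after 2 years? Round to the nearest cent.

$5,416.38

Periodic rate = 1.56%/365 = 0.0000427397; periods = 365·2 = 730.
A = 5,250·(1 + 0.0156/365)^730 ≈ 5,250·1.031691134 ≈ 5,416.3785.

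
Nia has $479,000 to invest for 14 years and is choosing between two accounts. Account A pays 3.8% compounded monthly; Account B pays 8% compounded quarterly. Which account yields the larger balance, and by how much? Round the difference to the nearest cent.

Account B, by $637,195.51

A: (1 + 0.038/12)^168 ≈ 1.70090326229, so 479,000 × 1.70090326229 ≈ 814,732.6626.
B: (1 + 0.02)^56 ≈ 3.031165286484, so 479,000 × 3.031165286484 ≈ 1,451,928.1722.
Difference ≈ 637,195.5096 in favor of B.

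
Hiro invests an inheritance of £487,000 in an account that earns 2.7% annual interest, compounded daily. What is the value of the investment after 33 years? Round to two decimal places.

Growth factor = (1 + 0.027/365)^12045 ≈ 2.437485674708.
A ≈ 487,000 × 2.437485674708 ≈ 1,187,055.5236.

£1,187,055.52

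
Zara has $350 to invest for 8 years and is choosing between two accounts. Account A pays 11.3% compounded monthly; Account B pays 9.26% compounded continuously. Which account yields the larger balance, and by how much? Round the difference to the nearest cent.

Account A, by $126.50

A: (1 + 0.113/12)^96 ≈ 2.45903796, so 350 × 2.45903796 ≈ 860.6633.
B: e^(0.0926·8) = e^0.7408 ≈ 2.09761293, so 350 × 2.09761293 ≈ 734.1645.
Difference ≈ 126.4988 in favor of A.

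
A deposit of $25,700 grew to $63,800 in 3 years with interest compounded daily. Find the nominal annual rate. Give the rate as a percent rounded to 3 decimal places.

(1 + r/365)^1095 = 63,800/25,700 = 2.48249.
1 + r/365 = 2.48249^(1/1095) ≈ 1.000831, so r/365 ≈ 0.000830721.
r ≈ 365·0.000830721 = 30.32133%.

30.321%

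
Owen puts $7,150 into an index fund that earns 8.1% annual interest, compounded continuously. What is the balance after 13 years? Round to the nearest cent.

$20,493.59

A = P·e^(rt) = 7,150·e^(0.081·13) = 7,150·e^1.053.
e^1.053 ≈ 2.8662369437, so A ≈ 20,493.5941.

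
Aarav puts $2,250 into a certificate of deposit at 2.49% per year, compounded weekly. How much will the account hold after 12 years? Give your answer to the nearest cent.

Growth factor = (1 + 0.0249/52)^624 ≈ 1.34814353.
A ≈ 2,250 × 1.34814353 ≈ 3,033.3229.

$3,033.32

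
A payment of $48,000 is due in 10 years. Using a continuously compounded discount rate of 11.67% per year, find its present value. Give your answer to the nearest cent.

$14,942.37

P = A·e^(−rt) = 48,000·e^(−1.167).
e^(−1.167) ≈ 0.31129944014, so P ≈ 14,942.3731.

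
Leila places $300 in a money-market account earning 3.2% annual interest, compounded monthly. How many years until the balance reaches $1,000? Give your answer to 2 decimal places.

37.67 years

(1 + 0.00266667)^(12t) = 1,000/300 = 3.3333.
12t·ln(1 + 0.00266667) = ln(3.3333); 12t = 1.204/0.00266312 ≈ 452.0915.
t ≈ 37.6743 years.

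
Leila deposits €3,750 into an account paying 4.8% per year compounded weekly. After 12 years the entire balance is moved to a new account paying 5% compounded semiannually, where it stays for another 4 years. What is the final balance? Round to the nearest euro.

After 12 years at 4.8%: 3,750 × 1.778435984 ≈ 6,669.1349.
Then 4 years at 5%: 6,669.1349 × 1.218402898 ≈ 8,125.6933.

€8,126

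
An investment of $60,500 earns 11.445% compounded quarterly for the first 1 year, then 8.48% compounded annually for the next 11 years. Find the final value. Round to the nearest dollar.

After 1 years at 11.445%: 60,500 × 1.11945641854 ≈ 67,727.1133.
Then 11 years at 8.48%: 67,727.1133 × 2.44819745286 ≈ 165,809.3463.

$165,809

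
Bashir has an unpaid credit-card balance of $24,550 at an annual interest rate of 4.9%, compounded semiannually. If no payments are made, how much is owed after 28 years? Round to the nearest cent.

Growth factor = (1 + 0.0245)^56 ≈ 3.8785546332.
A ≈ 24,550 × 3.8785546332 ≈ 95,218.5162.

$95,218.52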